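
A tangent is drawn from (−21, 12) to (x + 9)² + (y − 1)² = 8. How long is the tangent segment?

√257

The centre is (−9, 1) and r = 2√2. The square of the distance from P to the centre is 144 + 121 = 265.
Power of the point: PT² = |PO|² − r² = 257, so PT = √257.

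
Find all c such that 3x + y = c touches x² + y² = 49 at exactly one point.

c = ±7√10

For a tangent, require d(centre, line) = r = 7.
|3·0 + 1·0 − c| / √10 = 7
|c| = 7√10.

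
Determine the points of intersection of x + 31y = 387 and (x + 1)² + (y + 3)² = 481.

(−16, 13) and (15, 12)

Substitute y = (387 − x)/31:
962x² + 962x − 230880 = 0  ⟹  x² + x − 240 = 0
x = 15 or x = −16, giving (15, 12) and (−16, 13).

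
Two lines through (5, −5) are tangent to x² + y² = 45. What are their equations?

A line y − (−5) = m(x − (5)) is tangent when its distance from (0, 0) is 3√5:
(−5m − (5))² = 45(m² + 1)
2m² − 5m + 2 = 0, so m = 2 or m = 1/2.
With m = 2: 2x − y = 15. With m = 1/2: x − 2y = 15.

2x − y = 15 and x − 2y = 15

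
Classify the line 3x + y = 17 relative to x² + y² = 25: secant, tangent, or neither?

d² = (3·0 + 1·0 − (17))²/10 = 289/10; r² = 25.
Since d² > r², the line lies outside the circle.

neither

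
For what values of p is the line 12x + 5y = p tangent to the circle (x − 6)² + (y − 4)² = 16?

p = 40 or p = 144

Tangency holds when the distance from the centre (6, 4) to the line equals the radius 4:
|12·6 + 5·4 − p| / √169 = 4
|p − (92)| = 4·13, so p = 144 or p = 40.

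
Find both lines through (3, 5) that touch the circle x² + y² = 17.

4x + y = 17 and x − 4y = −17

Write the tangent as mx − y + (5 − m·(3)) = 0 and set its distance from the centre to √17:
[m·(−3) − (−5)]² = 17(m² + 1)
4m² + 15m − 4 = 0, so m = −4 or m = 1/4.
With m = −4: 4x + y = 17. With m = 1/4: x − 4y = −17.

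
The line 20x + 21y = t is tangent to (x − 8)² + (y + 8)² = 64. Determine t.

t = −240 or t = 224

For a tangent, require d(centre, line) = r = 8.
|20·8 + 21·(−8) − t| / √841 = 8
|t − (−8)| = 8·29, so t = 224 or t = −240.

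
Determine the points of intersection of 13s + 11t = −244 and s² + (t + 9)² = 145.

(−12, −8) and (−1, −21)

Substitute t = (−244 − 13s)/11:
290s² + 3770s + 3480 = 0  ⟹  s² + 13s + 12 = 0
s = −1 or s = −12, giving (−1, −21) and (−12, −8).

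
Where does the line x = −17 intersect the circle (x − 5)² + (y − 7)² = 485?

(−17, 6) and (−17, 8)

The line gives x = −17. Substituting into the circle:
y² − 14y + 48 = 0
y = 8 or y = 6, giving (−17, 8) and (−17, 6).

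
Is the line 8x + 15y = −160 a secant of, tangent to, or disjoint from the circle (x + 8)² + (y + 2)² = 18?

secant

Substituting the line into the circle gives 289x² + 5680x + 27250 = 0.
Δ = 32262400 − 31501000 = 761400.
Two real roots: the line is a secant.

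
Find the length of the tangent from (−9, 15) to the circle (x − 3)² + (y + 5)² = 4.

Centre (3, −5), r² = 4. |PO|² = (−12)² + (20)² = 544.
The tangent meets the radius at right angles, so tangent² = |PO|² − r² = 544 − 4 = 540.

6√15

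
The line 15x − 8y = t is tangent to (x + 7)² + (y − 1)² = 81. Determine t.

Tangency holds when the distance from the centre (−7, 1) to the line equals the radius 9:
|15·(−7) − 8·1 − t| / √289 = 9
|t − (−113)| = 9·17, so t = 40 or t = −266.

t = −266 or t = 40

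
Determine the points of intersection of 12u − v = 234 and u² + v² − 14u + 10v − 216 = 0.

Substitute v = 12u − 234:
145u² − 5510u + 52200 = 0  ⟹  u² − 38u + 360 = 0
u = 20 or u = 18, giving (20, 6) and (18, −18).

(18, −18) and (20, 6)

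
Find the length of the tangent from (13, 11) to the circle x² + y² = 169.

11

Centre (0, 0), r² = 169. |PO|² = (13)² + (11)² = 290.
The tangent meets the radius at right angles, so tangent² = |PO|² − r² = 290 − 169 = 121.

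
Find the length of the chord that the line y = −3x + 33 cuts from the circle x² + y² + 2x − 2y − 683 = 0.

Substitute y = −3x + 33:
10x² − 190x + 340 = 0  ⟹  x² − 19x + 34 = 0
x = 17 or x = 2, giving (17, −18) and (2, 27).
|(17, −18) − (2, 27)| = √((15)² + (−45)²) = 15√10.

15√10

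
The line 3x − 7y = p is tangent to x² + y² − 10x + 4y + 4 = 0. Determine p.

p = 29 ± 5√58

Tangency holds when the distance from the centre (5, −2) to the line equals the radius 5:
|3·5 − 7·(−2) − p| / √58 = 5
|p − (29)| = 5√58.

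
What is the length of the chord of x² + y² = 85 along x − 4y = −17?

4√17

From the line, y = (17 + x)/4. Substituting:
17x² + 34x − 1071 = 0  ⟹  x² + 2x − 63 = 0
x = 7 or x = −9, giving (7, 6) and (−9, 2).
Chord length = distance between (7, 6) and (−9, 2) = √272 = 4√17.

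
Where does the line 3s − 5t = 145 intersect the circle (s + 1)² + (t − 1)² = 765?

(5, −26) and (20, −17)

From the line, t = (−145 + 3s)/5. Substituting:
34s² − 850s + 3400 = 0  ⟹  s² − 25s + 100 = 0
s = 20 or s = 5, giving (20, −17) and (5, −26).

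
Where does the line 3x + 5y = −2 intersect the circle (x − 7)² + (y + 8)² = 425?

(−9, 5) and (26, −16)

From the line, y = (−2 − 3x)/5. Substituting:
34x² − 578x − 7956 = 0  ⟹  x² − 17x − 234 = 0
x = 26 or x = −9, giving (26, −16) and (−9, 5).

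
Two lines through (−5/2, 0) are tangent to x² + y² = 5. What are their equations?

Write the tangent as mx − y + (0 − m·(−5/2)) = 0 and set its distance from the centre to √5:
(5/2m − (0))² = 5(m² + 1)
m² − 4 = 0, so m = −2 or m = 2.
Through (−5/2, 0) these give 2x + y = −5 and 2x − y = −5.

2x + y = −5 and 2x − y = −5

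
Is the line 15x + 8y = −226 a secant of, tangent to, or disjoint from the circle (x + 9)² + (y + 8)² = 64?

secant

d² = (15·(−9) + 8·(−8) − (−226))²/289 = 729/289; r² = 64.
Since d² < r², the line cuts the circle twice.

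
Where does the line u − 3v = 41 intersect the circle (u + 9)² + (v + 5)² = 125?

Substitute v = (−41 + u)/3:
10u² + 110u + 280 = 0  ⟹  u² + 11u + 28 = 0
u = −4 or u = −7, giving (−4, −15) and (−7, −16).

(−7, −16) and (−4, −15)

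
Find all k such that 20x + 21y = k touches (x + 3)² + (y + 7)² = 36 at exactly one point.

The line touches the circle iff its distance from (−3, −7) is 6:
|20·(−3) + 21·(−7) − k| / √841 = 6
|k − (−207)| = 6·29, so k = −33 or k = −381.

k = −381 or k = −33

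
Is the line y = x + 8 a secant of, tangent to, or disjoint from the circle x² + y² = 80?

secant

Centre (0, 0), r² = 80. Distance² from centre to line = (8)²/2 = 32.
Since d² < r², the line cuts the circle twice.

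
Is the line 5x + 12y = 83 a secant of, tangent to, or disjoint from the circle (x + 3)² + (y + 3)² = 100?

d² = (5·(−3) + 12·(−3) − (83))²/169 = 17956/169; r² = 100.
Since d² > r², the line lies outside the circle.

disjoint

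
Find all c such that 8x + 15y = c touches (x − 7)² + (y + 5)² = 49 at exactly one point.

For a tangent, require d(centre, line) = r = 7.
|8·7 + 15·(−5) − c| / √289 = 7
|c − (−19)| = 7·17, so c = 100 or c = −138.

c = −138 or c = 100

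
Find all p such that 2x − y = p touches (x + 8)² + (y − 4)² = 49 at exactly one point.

p = −20 ± 7√5

For a tangent, require d(centre, line) = r = 7.
|2·(−8) − 1·4 − p| / √5 = 7
|p − (−20)| = 7√5.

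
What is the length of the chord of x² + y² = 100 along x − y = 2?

14√2

Substitute y = x − 2:
2x² − 4x − 96 = 0  ⟹  x² − 2x − 48 = 0
x = 8 or x = −6, giving (8, 6) and (−6, −8).
Chord length = distance between (8, 6) and (−6, −8) = √392 = 14√2.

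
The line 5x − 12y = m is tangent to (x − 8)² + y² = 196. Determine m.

m = −142 or m = 222

Tangency holds when the distance from the centre (8, 0) to the line equals the radius 14:
|5·8 − 12·0 − m| / √169 = 14
|m − (40)| = 14·13, so m = 222 or m = −142.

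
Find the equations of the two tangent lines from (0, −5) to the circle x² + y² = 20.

A line y − (−5) = m(x − (0)) is tangent when its distance from (0, 0) is 2√5:
[m·(0) − (5)]² = 20(m² + 1)
4m² − 1 = 0, so m = −1/2 or m = 1/2.
With m = −1/2: x + 2y = −10. With m = 1/2: x − 2y = 10.

x + 2y = −10 and x − 2y = 10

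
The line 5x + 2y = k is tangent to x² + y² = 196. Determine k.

k = ±14√29

Tangency holds when the distance from the centre (0, 0) to the line equals the radius 14:
|5·0 + 2·0 − k| / √29 = 14
|k| = 14√29.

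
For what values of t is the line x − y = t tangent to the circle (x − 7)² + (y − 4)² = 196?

The line touches the circle iff its distance from (7, 4) is 14:
|1·7 − 1·4 − t| / √2 = 14
|t − (3)| = 14√2.

t = 3 ± 14√2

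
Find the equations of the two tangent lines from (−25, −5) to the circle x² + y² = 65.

Write the tangent as mx − y + (−5 − m·(−25)) = 0 and set its distance from the centre to √65:
(25m − (5))² = 65(m² + 1)
56m² − 25m − 4 = 0, so m = −1/8 or m = 4/7.
Through (−25, −5) these give x + 8y = −65 and 4x − 7y = −65.

x + 8y = −65 and 4x − 7y = −65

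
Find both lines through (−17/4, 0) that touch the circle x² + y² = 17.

4x − y = −17 and 4x + y = −17

A line y − (0) = m(x − (−17/4)) is tangent when its distance from (0, 0) is √17:
[m·(17/4) − (0)]² = 17(m² + 1)
m² − 16 = 0, so m = 4 or m = −4.
With m = 4: 4x − y = −17. With m = −4: 4x + y = −17.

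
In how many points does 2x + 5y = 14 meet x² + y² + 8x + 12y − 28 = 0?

0

d² = (2·(−4) + 5·(−6) − (14))²/29 = 2704/29; r² = 80.
Since d² > r², the line lies outside the circle.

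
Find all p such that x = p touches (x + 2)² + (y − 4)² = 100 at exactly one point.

Tangency holds when the distance from the centre (−2, 4) to the line equals the radius 10:
|1·(−2) + 0·4 − p| / √1 = 10
|p − (−2)| = 10, so p = 8 or p = −12.

p = −12 or p = 8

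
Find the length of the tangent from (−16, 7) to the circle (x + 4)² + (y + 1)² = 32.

4√11

With centre O = (−4, −1), |OP|² = 208 and r² = 32.
The tangent meets the radius at right angles, so tangent² = |PO|² − r² = 208 − 32 = 176.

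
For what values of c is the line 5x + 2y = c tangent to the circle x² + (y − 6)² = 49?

The line touches the circle iff its distance from (0, 6) is 7:
|5·0 + 2·6 − c| / √29 = 7
|c − (12)| = 7√29.

c = 12 ± 7√29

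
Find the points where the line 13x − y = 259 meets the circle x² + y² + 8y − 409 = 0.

From the line, y = 13x − 259. Substituting:
170x² − 6630x + 64600 = 0  ⟹  x² − 39x + 380 = 0
x = 20 or x = 19, giving (20, 1) and (19, −12).

(19, −12) and (20, 1)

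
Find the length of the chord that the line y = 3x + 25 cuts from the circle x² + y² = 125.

5√10

The distance from (0, 0) to the line is 25/√10, and r² = 125.
Chord = 2√(r² − d²) = 2·√(125/2) = 5√10.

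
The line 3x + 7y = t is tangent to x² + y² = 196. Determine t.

t = ±14√58

For a tangent, require d(centre, line) = r = 14.
|3·0 + 7·0 − t| / √58 = 14
|t| = 14√58.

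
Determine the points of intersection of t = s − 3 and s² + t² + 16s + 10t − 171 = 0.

Express t = s − 3 and substitute into the circle:
2s² + 20s − 192 = 0  ⟹  s² + 10s − 96 = 0
s = 6 or s = −16, giving (6, 3) and (−16, −19).

(−16, −19) and (6, 3)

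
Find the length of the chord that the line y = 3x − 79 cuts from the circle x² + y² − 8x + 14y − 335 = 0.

Centre (4, −7), r² = 400. Perpendicular distance d from centre to line = |−60| / √10 = 60/√10.
Chord = 2√(r² − d²) = 2·√(40) = 4√10.

4√10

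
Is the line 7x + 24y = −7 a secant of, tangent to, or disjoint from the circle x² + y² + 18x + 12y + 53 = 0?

tangent

Substituting the line into the circle gives 625x² + 8450x + 28561 = 0.
Discriminant = (8450)² − 4·625·(28561) = 0.
A repeated root: the line is tangent.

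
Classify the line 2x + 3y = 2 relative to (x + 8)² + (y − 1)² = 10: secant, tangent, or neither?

neither

Centre (−8, 1), r² = 10. Distance² from centre to line = (−15)²/13 = 225/13.
Since d² > r², the line lies outside the circle.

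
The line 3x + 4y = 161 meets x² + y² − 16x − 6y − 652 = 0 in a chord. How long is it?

20

The distance from (8, 3) to the line is 125/√25, and r² = 725.
Half the chord is √(r² − d²) = √(100), so the full chord is 20.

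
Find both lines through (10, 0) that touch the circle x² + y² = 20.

A line y − (0) = m(x − (10)) is tangent when its distance from (0, 0) is 2√5:
(−10m − (0))² = 20(m² + 1)
4m² − 1 = 0, so m = −1/2 or m = 1/2.
With m = −1/2: x + 2y = 10. With m = 1/2: x − 2y = 10.

x + 2y = 10 and x − 2y = 10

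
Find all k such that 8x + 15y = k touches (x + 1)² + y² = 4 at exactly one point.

For a tangent, require d(centre, line) = r = 2.
|8·(−1) + 15·0 − k| / √289 = 2
|k − (−8)| = 2·17, so k = 26 or k = −42.

k = −42 or k = 26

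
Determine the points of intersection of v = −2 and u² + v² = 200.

(−14, −2) and (14, −2)

Express v = −2 and substitute into the circle:
u² − 196 = 0
u = 14 or u = −14, giving (14, −2) and (−14, −2).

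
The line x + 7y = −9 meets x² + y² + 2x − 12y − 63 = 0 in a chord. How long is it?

10√2

From the line, y = (−9 − x)/7. Substituting:
50x² + 200x − 2250 = 0  ⟹  x² + 4x − 45 = 0
x = 5 or x = −9, giving (5, −2) and (−9, 0).
Chord length = distance between (5, −2) and (−9, 0) = √200 = 10√2.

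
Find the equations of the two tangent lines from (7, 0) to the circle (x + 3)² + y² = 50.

A line y − (0) = m(x − (7)) is tangent when its distance from (−3, 0) is 5√2:
(−10m − (0))² = 50(m² + 1)
m² − 1 = 0, so m = −1 or m = 1.
With m = −1: x + y = 7. With m = 1: x − y = 7.

x + y = 7 and x − y = 7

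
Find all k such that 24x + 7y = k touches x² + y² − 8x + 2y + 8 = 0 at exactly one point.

k = 14 or k = 164

The line touches the circle iff its distance from (4, −1) is 3:
|24·4 + 7·(−1) − k| / √625 = 3
|k − (89)| = 3·25, so k = 164 or k = 14.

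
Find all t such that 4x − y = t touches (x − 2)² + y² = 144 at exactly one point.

t = 8 ± 12√17

The line touches the circle iff its distance from (2, 0) is 12:
|4·2 − 1·0 − t| / √17 = 12
|t − (8)| = 12√17.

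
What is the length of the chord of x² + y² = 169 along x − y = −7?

Substitute y = x + 7:
2x² + 14x − 120 = 0  ⟹  x² + 7x − 60 = 0
x = 5 or x = −12, giving (5, 12) and (−12, −5).
|(5, 12) − (−12, −5)| = √((17)² + (17)²) = 17√2.

17√2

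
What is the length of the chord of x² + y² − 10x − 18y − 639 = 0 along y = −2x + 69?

14√5

The distance from (5, 9) to the line is 50/√5, and r² = 745.
Chord = 2√(r² − d²) = 2·√(245) = 14√5.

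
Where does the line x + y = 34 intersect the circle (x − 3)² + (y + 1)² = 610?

Substitute y = −x + 34:
2x² − 76x + 624 = 0  ⟹  x² − 38x + 312 = 0
x = 26 or x = 12, giving (26, 8) and (12, 22).

(12, 22) and (26, 8)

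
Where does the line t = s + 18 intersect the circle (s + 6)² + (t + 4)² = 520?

(−28, −10) and (0, 18)

From the line, t = s + 18. Substituting:
2s² + 56s = 0  ⟹  s² + 28s = 0
s = 0 or s = −28, giving (0, 18) and (−28, −10).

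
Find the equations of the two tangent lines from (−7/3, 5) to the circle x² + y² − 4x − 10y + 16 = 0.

Write the tangent as mx − y + (5 − m·(−7/3)) = 0 and set its distance from the centre to √13:
[m·(13/3) − (0)]² = 13(m² + 1)
4m² − 9 = 0, so m = −3/2 or m = 3/2.
Through (−7/3, 5) these give 3x + 2y = 3 and 3x − 2y = −17.

3x + 2y = 3 and 3x − 2y = −17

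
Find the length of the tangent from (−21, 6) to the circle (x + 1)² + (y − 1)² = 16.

With centre O = (−1, 1), |OP|² = 425 and r² = 16.
The tangent meets the radius at right angles, so tangent² = |PO|² − r² = 425 − 16 = 409.

√409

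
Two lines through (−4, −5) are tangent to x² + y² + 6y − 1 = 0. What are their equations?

x + 3y = −19 and 3x − y = −7

A line y − (−5) = m(x − (−4)) is tangent when its distance from (0, −3) is √10:
(4m − (2))² = 10(m² + 1)
3m² − 8m − 3 = 0, so m = −1/3 or m = 3.
With m = −1/3: x + 3y = −19. With m = 3: 3x − y = −7.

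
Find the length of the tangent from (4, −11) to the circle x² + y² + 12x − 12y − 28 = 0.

The centre is (−6, 6) and r = 10. The square of the distance from P to the centre is 100 + 289 = 389.
By the tangent–radius right angle, tangent length = √(|PO|² − r²) = √289 = 17.

17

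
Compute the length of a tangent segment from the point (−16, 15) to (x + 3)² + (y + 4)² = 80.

Centre (−3, −4), r² = 80. |PO|² = (−13)² + (19)² = 530.
Power of the point: PT² = |PO|² − r² = 450, so PT = 15√2.

15√2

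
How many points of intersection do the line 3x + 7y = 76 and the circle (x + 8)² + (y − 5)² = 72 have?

d² = (3·(−8) + 7·5 − (76))²/58 = 4225/58; r² = 72.
Since d² > r², the line lies outside the circle.

0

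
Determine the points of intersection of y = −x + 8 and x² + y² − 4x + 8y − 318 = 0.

(−5, 13) and (19, −11)

From the line, y = −x + 8. Substituting:
2x² − 28x − 190 = 0  ⟹  x² − 14x − 95 = 0
x = 19 or x = −5, giving (19, −11) and (−5, 13).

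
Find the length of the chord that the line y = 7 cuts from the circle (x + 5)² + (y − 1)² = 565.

Centre (−5, 1), r² = 565. Perpendicular distance d from centre to line = |−6| / √1 = 6.
Half the chord is √(r² − d²) = √(529), so the full chord is 46.

46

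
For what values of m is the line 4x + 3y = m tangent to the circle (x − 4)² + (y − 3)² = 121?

m = −30 or m = 80

For a tangent, require d(centre, line) = r = 11.
|4·4 + 3·3 − m| / √25 = 11
|m − (25)| = 11·5, so m = 80 or m = −30.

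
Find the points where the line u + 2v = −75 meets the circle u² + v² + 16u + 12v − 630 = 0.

(−29, −23) and (−9, −33)

Substitute v = (−75 − u)/2:
5u² + 190u + 1305 = 0  ⟹  u² + 38u + 261 = 0
u = −9 or u = −29, giving (−9, −33) and (−29, −23).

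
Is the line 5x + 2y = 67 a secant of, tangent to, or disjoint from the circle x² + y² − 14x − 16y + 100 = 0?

secant

Substituting the line into the circle gives 29x² − 566x + 2745 = 0.
Δ = 320356 − 318420 = 1936.
Two real roots: the line is a secant.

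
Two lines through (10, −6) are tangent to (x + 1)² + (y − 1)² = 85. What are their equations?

A line y − (−6) = m(x − (10)) is tangent when its distance from (−1, 1) is √85:
(−11m − (7))² = 85(m² + 1)
18m² + 77m − 18 = 0, so m = −9/2 or m = 2/9.
Through (10, −6) these give 9x + 2y = 78 and 2x − 9y = 74.

9x + 2y = 78 and 2x − 9y = 74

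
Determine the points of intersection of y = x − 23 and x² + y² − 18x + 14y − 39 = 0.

Substitute y = x − 23:
2x² − 50x + 168 = 0  ⟹  x² − 25x + 84 = 0
x = 21 or x = 4, giving (21, −2) and (4, −19).

(4, −19) and (21, −2)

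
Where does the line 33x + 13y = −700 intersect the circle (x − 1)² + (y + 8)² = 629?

Express y = (−700 − 33x)/13 and substitute into the circle:
1258x² + 38998x + 249084 = 0  ⟹  x² + 31x + 198 = 0
x = −9 or x = −22, giving (−9, −31) and (−22, 2).

(−22, 2) and (−9, −31)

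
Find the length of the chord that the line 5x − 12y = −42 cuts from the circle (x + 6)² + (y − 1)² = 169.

26

Centre (−6, 1), r² = 169. Perpendicular distance d from centre to line = |0| / √169 = 0/√169.
Chord = 2√(r² − d²) = 2·√(169) = 26.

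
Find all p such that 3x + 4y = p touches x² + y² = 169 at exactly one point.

p = −65 or p = 65

The line touches the circle iff its distance from (0, 0) is 13:
|3·0 + 4·0 − p| / √25 = 13
|p| = 13·5, so p = 65 or p = −65.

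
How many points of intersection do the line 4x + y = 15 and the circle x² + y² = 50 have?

Substituting the line into the circle gives 17x² − 120x + 175 = 0.
Δ = 14400 − 11900 = 2500.
Two real roots: the line is a secant.

2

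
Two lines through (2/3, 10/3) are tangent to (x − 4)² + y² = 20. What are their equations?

x − 2y = −6 and 2x − y = −2

A line y − (10/3) = m(x − (2/3)) is tangent when its distance from (4, 0) is 2√5:
(10/3m − (−10/3))² = 20(m² + 1)
2m² − 5m + 2 = 0, so m = 1/2 or m = 2.
Through (2/3, 10/3) these give x − 2y = −6 and 2x − y = −2.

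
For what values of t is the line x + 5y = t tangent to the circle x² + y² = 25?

Tangency holds when the distance from the centre (0, 0) to the line equals the radius 5:
|1·0 + 5·0 − t| / √26 = 5
|t| = 5√26.

t = ±5√26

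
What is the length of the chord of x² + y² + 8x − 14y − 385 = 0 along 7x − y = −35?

Substitute y = 7x + 35:
50x² + 400x + 350 = 0  ⟹  x² + 8x + 7 = 0
x = −1 or x = −7, giving (−1, 28) and (−7, −14).
|(−1, 28) − (−7, −14)| = √((6)² + (42)²) = 30√2.

30√2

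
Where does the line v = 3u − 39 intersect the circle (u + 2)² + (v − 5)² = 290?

Substitute v = 3u − 39:
10u² − 260u + 1650 = 0  ⟹  u² − 26u + 165 = 0
u = 15 or u = 11, giving (15, 6) and (11, −6).

(11, −6) and (15, 6)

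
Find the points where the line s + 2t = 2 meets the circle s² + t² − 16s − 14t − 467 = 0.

(−16, 9) and (24, −11)

From the line, t = (2 − s)/2. Substituting:
5s² − 40s − 1920 = 0  ⟹  s² − 8s − 384 = 0
s = 24 or s = −16, giving (24, −11) and (−16, 9).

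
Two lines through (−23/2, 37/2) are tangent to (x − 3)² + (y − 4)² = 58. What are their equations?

A line y − (37/2) = m(x − (−23/2)) is tangent when its distance from (3, 4) is √58:
[m·(29/2) − (−29/2)]² = 58(m² + 1)
21m² + 58m + 21 = 0, so m = −7/3 or m = −3/7.
Through (−23/2, 37/2) these give 7x + 3y = −25 and 3x + 7y = 95.

7x + 3y = −25 and 3x + 7y = 95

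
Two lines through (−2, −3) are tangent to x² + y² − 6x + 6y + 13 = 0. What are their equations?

x + 2y = −8 and x − 2y = 4

Let a tangent through (−2, −3) have slope m. Its distance from (3, −3) must equal √5:
(5m − (0))² = 5(m² + 1)
4m² − 1 = 0, so m = −1/2 or m = 1/2.
Through (−2, −3) these give x + 2y = −8 and x − 2y = 4.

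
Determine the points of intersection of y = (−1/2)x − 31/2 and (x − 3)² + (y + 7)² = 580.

(−21, −5) and (19, −25)

Express y = (−31 − x)/2 and substitute into the circle:
5x² + 10x − 1995 = 0  ⟹  x² + 2x − 399 = 0
x = 19 or x = −21, giving (19, −25) and (−21, −5).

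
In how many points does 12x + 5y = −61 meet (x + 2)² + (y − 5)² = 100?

2

Centre (−2, 5), r² = 100. Distance² from centre to line = (62)²/169 = 3844/169.
Since d² < r², the line cuts the circle twice.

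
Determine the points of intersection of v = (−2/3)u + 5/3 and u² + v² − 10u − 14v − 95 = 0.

Substitute v = (5 − 2u)/3:
13u² − 26u − 1040 = 0  ⟹  u² − 2u − 80 = 0
u = 10 or u = −8, giving (10, −5) and (−8, 7).

(−8, 7) and (10, −5)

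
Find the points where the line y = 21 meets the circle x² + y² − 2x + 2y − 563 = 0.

(−8, 21) and (10, 21)

Substitute y = 21:
x² − 2x − 80 = 0
x = 10 or x = −8, giving (10, 21) and (−8, 21).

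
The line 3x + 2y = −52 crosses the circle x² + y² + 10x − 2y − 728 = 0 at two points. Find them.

From the line, y = (−52 − 3x)/2. Substituting:
13x² + 364x = 0  ⟹  x² + 28x = 0
x = 0 or x = −28, giving (0, −26) and (−28, 16).

(−28, 16) and (0, −26)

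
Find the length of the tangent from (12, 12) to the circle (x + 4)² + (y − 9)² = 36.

√229

Centre (−4, 9), r² = 36. |PO|² = (16)² + (3)² = 265.
By the tangent–radius right angle, tangent length = √(|PO|² − r²) = √229.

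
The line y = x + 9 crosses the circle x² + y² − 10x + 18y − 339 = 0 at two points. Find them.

(−16, −7) and (3, 12)

Express y = x + 9 and substitute into the circle:
2x² + 26x − 96 = 0  ⟹  x² + 13x − 48 = 0
x = 3 or x = −16, giving (3, 12) and (−16, −7).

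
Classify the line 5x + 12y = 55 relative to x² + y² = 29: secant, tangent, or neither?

secant

Substituting the line into the circle gives 169x² − 550x − 1151 = 0.
Δ = 302500 − (−778076) = 1080576.
Two real roots: the line is a secant.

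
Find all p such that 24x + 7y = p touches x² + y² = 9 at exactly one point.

For a tangent, require d(centre, line) = r = 3.
|24·0 + 7·0 − p| / √625 = 3
|p| = 3·25, so p = 75 or p = −75.

p = −75 or p = 75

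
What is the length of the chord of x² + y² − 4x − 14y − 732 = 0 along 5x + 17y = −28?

The distance from (2, 7) to the line is 157/√314, and r² = 785.
Half the chord is √(r² − d²) = √(1413/2), so the full chord is 3√314.

3√314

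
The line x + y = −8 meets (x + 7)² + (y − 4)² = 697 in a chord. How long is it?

Express y = −x − 8 and substitute into the circle:
2x² + 38x − 504 = 0  ⟹  x² + 19x − 252 = 0
x = 9 or x = −28, giving (9, −17) and (−28, 20).
|(9, −17) − (−28, 20)| = √((37)² + (−37)²) = 37√2.

37√2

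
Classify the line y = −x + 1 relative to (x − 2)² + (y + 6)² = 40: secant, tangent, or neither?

Centre (2, −6), r² = 40. Distance² from centre to line = (−5)²/2 = 25/2.
Since d² < r², the line cuts the circle twice.

secant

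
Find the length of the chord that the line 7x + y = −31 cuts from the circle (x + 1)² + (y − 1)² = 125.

Substitute y = −7x − 31:
50x² + 450x + 900 = 0  ⟹  x² + 9x + 18 = 0
x = −3 or x = −6, giving (−3, −10) and (−6, 11).
|(−3, −10) − (−6, 11)| = √((3)² + (−21)²) = 15√2.

15√2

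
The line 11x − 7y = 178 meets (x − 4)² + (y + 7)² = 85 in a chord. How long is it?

√170

Centre (4, −7), r² = 85. Perpendicular distance d from centre to line = |−85| / √170 = 85/√170.
Chord = 2√(r² − d²) = 2·√(85/2) = √170.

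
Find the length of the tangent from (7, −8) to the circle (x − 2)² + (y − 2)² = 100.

5

Centre (2, 2), r² = 100. |PO|² = (5)² + (−10)² = 125.
The tangent meets the radius at right angles, so tangent² = |PO|² − r² = 125 − 100 = 25.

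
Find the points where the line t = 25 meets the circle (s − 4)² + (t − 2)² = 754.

(−11, 25) and (19, 25)

Substitute t = 25:
s² − 8s − 209 = 0
s = 19 or s = −11, giving (19, 25) and (−11, 25).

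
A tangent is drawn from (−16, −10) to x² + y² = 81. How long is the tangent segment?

5√11

The centre is (0, 0) and r = 9. The square of the distance from P to the centre is 256 + 100 = 356.
By the tangent–radius right angle, tangent length = √(|PO|² − r²) = √275 = 5√11.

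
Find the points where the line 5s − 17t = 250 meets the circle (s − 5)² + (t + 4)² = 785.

Express t = (−250 + 5s)/17 and substitute into the circle:
314s² − 4710s − 186516 = 0  ⟹  s² − 15s − 594 = 0
s = 33 or s = −18, giving (33, −5) and (−18, −20).

(−18, −20) and (33, −5)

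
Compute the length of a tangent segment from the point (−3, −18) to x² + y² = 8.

5√13

With centre O = (0, 0), |OP|² = 333 and r² = 8.
Power of the point: PT² = |PO|² − r² = 325, so PT = 5√13.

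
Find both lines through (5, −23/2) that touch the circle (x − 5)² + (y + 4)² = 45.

Write the tangent as mx − y + (−23/2 − m·(5)) = 0 and set its distance from the centre to 3√5:
(0m − (15/2))² = 45(m² + 1)
4m² − 1 = 0, so m = −1/2 or m = 1/2.
Through (5, −23/2) these give x + 2y = −18 and x − 2y = 28.

x + 2y = −18 and x − 2y = 28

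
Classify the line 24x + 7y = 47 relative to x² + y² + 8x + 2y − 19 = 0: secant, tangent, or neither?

tangent

d² = (24·(−4) + 7·(−1) − (47))²/625 = 36; r² = 36.
Since d² = r², the line is tangent.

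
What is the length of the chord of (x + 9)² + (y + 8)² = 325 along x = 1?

The distance from (−9, −8) to the line is 10, and r² = 325.
Chord = 2√(r² − d²) = 2·√(225) = 30.

30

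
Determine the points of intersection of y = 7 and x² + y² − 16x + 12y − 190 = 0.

Substitute y = 7:
x² − 16x − 57 = 0
x = 19 or x = −3, giving (19, 7) and (−3, 7).

(−3, 7) and (19, 7)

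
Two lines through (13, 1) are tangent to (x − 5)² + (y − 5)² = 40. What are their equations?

Let a tangent through (13, 1) have slope m. Its distance from (5, 5) must equal 2√10:
(−8m − (4))² = 40(m² + 1)
3m² + 8m − 3 = 0, so m = −3 or m = 1/3.
With m = −3: 3x + y = 40. With m = 1/3: x − 3y = 10.

3x + y = 40 and x − 3y = 10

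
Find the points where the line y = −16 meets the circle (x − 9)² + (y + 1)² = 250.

Express y = −16 and substitute into the circle:
x² − 18x + 56 = 0
x = 14 or x = 4, giving (14, −16) and (4, −16).

(4, −16) and (14, −16)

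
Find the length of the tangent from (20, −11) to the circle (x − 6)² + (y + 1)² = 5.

Centre (6, −1), r² = 5. |PO|² = (14)² + (−10)² = 296.
Power of the point: PT² = |PO|² − r² = 291, so PT = √291.

√291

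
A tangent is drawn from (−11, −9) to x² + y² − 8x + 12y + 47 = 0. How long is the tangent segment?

The centre is (4, −6) and r = √5. The square of the distance from P to the centre is 225 + 9 = 234.
Power of the point: PT² = |PO|² − r² = 229, so PT = √229.

√229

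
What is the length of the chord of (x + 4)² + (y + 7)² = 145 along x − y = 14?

13√2

From the line, y = x − 14. Substituting:
2x² − 6x − 80 = 0  ⟹  x² − 3x − 40 = 0
x = 8 or x = −5, giving (8, −6) and (−5, −19).
Chord length = distance between (8, −6) and (−5, −19) = √338 = 13√2.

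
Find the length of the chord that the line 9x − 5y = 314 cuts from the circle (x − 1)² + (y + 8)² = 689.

Substitute y = (−314 + 9x)/5:
106x² − 4982x + 57876 = 0  ⟹  x² − 47x + 546 = 0
x = 26 or x = 21, giving (26, −16) and (21, −25).
Chord length = distance between (26, −16) and (21, −25) = √106 = √106.

√106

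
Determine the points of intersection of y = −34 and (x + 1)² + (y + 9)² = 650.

(−6, −34) and (4, −34)

Express y = −34 and substitute into the circle:
x² + 2x − 24 = 0
x = 4 or x = −6, giving (4, −34) and (−6, −34).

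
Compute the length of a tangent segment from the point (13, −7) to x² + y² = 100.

√118

With centre O = (0, 0), |OP|² = 218 and r² = 100.
The tangent meets the radius at right angles, so tangent² = |PO|² − r² = 218 − 100 = 118.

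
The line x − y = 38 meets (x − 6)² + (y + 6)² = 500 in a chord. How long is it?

18√2

Centre (6, −6), r² = 500. Perpendicular distance d from centre to line = |−26| / √2 = 26/√2.
Half the chord is √(r² − d²) = √(162), so the full chord is 18√2.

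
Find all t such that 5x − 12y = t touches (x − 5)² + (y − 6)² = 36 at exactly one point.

For a tangent, require d(centre, line) = r = 6.
|5·5 − 12·6 − t| / √169 = 6
|t − (−47)| = 6·13, so t = 31 or t = −125.

t = −125 or t = 31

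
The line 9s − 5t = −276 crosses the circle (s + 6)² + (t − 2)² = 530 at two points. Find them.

Substitute t = (276 + 9s)/5:
106s² + 5088s + 58406 = 0  ⟹  s² + 48s + 551 = 0
s = −19 or s = −29, giving (−19, 21) and (−29, 3).

(−29, 3) and (−19, 21)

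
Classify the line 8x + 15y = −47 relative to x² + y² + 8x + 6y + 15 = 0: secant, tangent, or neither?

Substituting the line into the circle gives 289x² + 1832x + 1354 = 0.
Discriminant = (1832)² − 4·289·(1354) = 1791000 > 0.
Two real roots: the line is a secant.

secant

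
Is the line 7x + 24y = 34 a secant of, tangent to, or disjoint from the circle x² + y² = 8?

secant

d² = (7·0 + 24·0 − (34))²/625 = 1156/625; r² = 8.
Since d² < r², the line cuts the circle twice.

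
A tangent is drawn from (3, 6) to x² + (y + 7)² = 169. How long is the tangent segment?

The centre is (0, −7) and r = 13. The square of the distance from P to the centre is 9 + 169 = 178.
The tangent meets the radius at right angles, so tangent² = |PO|² − r² = 178 − 169 = 9.

3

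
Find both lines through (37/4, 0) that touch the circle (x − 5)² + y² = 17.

4x + y = 37 and 4x − y = 37

A line y − (0) = m(x − (37/4)) is tangent when its distance from (5, 0) is √17:
[m·(−17/4) − (0)]² = 17(m² + 1)
m² − 16 = 0, so m = −4 or m = 4.
Through (37/4, 0) these give 4x + y = 37 and 4x − y = 37.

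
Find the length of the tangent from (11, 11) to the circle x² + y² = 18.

4√14

With centre O = (0, 0), |OP|² = 242 and r² = 18.
Power of the point: PT² = |PO|² − r² = 224, so PT = 4√14.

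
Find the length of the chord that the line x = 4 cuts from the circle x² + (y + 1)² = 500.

44

The line gives x = 4. Substituting into the circle:
y² + 2y − 483 = 0
y = 21 or y = −23, giving (4, 21) and (4, −23).
|(4, 21) − (4, −23)| = √((0)² + (44)²) = 44.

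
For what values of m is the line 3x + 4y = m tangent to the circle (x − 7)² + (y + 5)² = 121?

For a tangent, require d(centre, line) = r = 11.
|3·7 + 4·(−5) − m| / √25 = 11
|m − (1)| = 11·5, so m = 56 or m = −54.

m = −54 or m = 56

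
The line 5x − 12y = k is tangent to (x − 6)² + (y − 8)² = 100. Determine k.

For a tangent, require d(centre, line) = r = 10.
|5·6 − 12·8 − k| / √169 = 10
|k − (−66)| = 10·13, so k = 64 or k = −196.

k = −196 or k = 64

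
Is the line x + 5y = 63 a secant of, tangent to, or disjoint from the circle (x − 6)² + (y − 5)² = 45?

Substituting the line into the circle gives 26x² − 376x + 1219 = 0.
Discriminant = (−376)² − 4·26·(1219) = 14600 > 0.
Two real roots: the line is a secant.

secant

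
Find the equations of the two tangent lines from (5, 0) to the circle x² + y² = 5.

x − 2y = 5 and x + 2y = 5

A line y − (0) = m(x − (5)) is tangent when its distance from (0, 0) is √5:
[m·(−5) − (0)]² = 5(m² + 1)
4m² − 1 = 0, so m = 1/2 or m = −1/2.
With m = 1/2: x − 2y = 5. With m = −1/2: x + 2y = 5.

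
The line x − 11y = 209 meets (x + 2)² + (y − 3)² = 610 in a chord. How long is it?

2√122

Substitute y = (−209 + x)/11:
122x² − 14762 = 0  ⟹  x² − 121 = 0
x = 11 or x = −11, giving (11, −18) and (−11, −20).
Chord length = distance between (11, −18) and (−11, −20) = √488 = 2√122.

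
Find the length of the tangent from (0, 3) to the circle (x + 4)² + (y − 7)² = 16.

The centre is (−4, 7) and r = 4. The square of the distance from P to the centre is 16 + 16 = 32.
Power of the point: PT² = |PO|² − r² = 16, so PT = 4.

4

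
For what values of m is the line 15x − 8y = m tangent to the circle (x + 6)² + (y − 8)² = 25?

m = −239 or m = −69

The line touches the circle iff its distance from (−6, 8) is 5:
|15·(−6) − 8·8 − m| / √289 = 5
|m − (−154)| = 5·17, so m = −69 or m = −239.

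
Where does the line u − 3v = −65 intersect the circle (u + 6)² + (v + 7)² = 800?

Substitute v = (65 + u)/3:
10u² + 280u + 520 = 0  ⟹  u² + 28u + 52 = 0
u = −2 or u = −26, giving (−2, 21) and (−26, 13).

(−26, 13) and (−2, 21)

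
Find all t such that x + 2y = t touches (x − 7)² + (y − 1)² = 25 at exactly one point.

Tangency holds when the distance from the centre (7, 1) to the line equals the radius 5:
|1·7 + 2·1 − t| / √5 = 5
|t − (9)| = 5√5.

t = 9 ± 5√5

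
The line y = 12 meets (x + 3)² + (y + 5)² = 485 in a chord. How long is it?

28

From the line, y = 12. Substituting:
x² + 6x − 187 = 0
x = 11 or x = −17, giving (11, 12) and (−17, 12).
Chord length = distance between (11, 12) and (−17, 12) = √784 = 28.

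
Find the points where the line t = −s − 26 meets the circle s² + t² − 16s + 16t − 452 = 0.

(−16, −10) and (6, −32)

Express t = −s − 26 and substitute into the circle:
2s² + 20s − 192 = 0  ⟹  s² + 10s − 96 = 0
s = 6 or s = −16, giving (6, −32) and (−16, −10).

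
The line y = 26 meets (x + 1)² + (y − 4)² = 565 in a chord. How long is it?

From the line, y = 26. Substituting:
x² + 2x − 80 = 0
x = 8 or x = −10, giving (8, 26) and (−10, 26).
|(8, 26) − (−10, 26)| = √((18)² + (0)²) = 18.

18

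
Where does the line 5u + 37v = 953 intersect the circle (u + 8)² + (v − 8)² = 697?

From the line, v = (953 − 5u)/37. Substituting:
1394u² + 15334u − 434928 = 0  ⟹  u² + 11u − 312 = 0
u = 13 or u = −24, giving (13, 24) and (−24, 29).

(−24, 29) and (13, 24)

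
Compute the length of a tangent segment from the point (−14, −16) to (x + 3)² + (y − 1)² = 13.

The centre is (−3, 1) and r = √13. The square of the distance from P to the centre is 121 + 289 = 410.
The tangent meets the radius at right angles, so tangent² = |PO|² − r² = 410 − 13 = 397.

√397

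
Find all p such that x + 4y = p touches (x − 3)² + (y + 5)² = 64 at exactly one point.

For a tangent, require d(centre, line) = r = 8.
|1·3 + 4·(−5) − p| / √17 = 8
|p − (−17)| = 8√17.

p = −17 ± 8√17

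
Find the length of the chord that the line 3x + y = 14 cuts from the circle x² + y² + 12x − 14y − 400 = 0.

13√10

The distance from (−6, 7) to the line is 25/√10, and r² = 485.
Chord = 2√(r² − d²) = 2·√(845/2) = 13√10.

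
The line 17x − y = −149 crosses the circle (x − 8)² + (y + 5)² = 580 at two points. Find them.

Substitute y = 17x + 149:
290x² + 5220x + 23200 = 0  ⟹  x² + 18x + 80 = 0
x = −8 or x = −10, giving (−8, 13) and (−10, −21).

(−10, −21) and (−8, 13)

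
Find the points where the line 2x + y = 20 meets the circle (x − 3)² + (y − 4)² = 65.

(4, 12) and (10, 0)

Express y = −2x + 20 and substitute into the circle:
5x² − 70x + 200 = 0  ⟹  x² − 14x + 40 = 0
x = 10 or x = 4, giving (10, 0) and (4, 12).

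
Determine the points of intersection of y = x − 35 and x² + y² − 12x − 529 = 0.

From the line, y = x − 35. Substituting:
2x² − 82x + 696 = 0  ⟹  x² − 41x + 348 = 0
x = 29 or x = 12, giving (29, −6) and (12, −23).

(12, −23) and (29, −6)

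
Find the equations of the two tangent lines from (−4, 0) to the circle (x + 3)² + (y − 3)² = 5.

Let a tangent through (−4, 0) have slope m. Its distance from (−3, 3) must equal √5:
(1m − (3))² = 5(m² + 1)
2m² + 3m − 2 = 0, so m = −2 or m = 1/2.
With m = −2: 2x + y = −8. With m = 1/2: x − 2y = −4.

2x + y = −8 and x − 2y = −4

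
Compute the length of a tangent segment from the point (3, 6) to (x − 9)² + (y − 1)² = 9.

Centre (9, 1), r² = 9. |PO|² = (−6)² + (5)² = 61.
The tangent meets the radius at right angles, so tangent² = |PO|² − r² = 61 − 9 = 52.

2√13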